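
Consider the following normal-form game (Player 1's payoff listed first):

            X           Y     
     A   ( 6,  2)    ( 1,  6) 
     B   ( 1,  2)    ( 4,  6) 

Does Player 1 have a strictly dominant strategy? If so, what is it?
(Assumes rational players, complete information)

No strictly dominant strategy exists for Player 1

Work:
A strategy strictly dominates another if it gives a strictly higher payoff against every opponent action. Compare each pair of P1's strategies column-by-column:
  A vs B: [6 vs 1, 1 vs 4] → A does not strictly dominate B (column Y: 1 ≤ 4)
  B vs A: [1 vs 6, 4 vs 1] → B does not strictly dominate A (column X: 1 ≤ 6)
No single strategy strictly dominates all others → no strictly dominant strategy.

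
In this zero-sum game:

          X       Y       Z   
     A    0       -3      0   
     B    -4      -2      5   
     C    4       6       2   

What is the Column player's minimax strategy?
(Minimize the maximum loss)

Column should play X, value = 4

Work:
Column player minimizes Row's maximum payoff:
Column X: max payoff to Row = 4
Column Y: max payoff to Row = 6
Column Z: max payoff to Row = 5
Minimum is 4, achieved by column X.
Minimax strategy: X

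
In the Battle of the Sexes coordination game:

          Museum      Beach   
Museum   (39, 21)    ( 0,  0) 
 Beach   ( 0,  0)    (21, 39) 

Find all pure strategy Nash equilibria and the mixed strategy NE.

Pure NE: (Museum, Museum) and (Beach, Beach); Mixed NE: p = 0.65, q = 0.35

Work:
Check pure NE:
(Museum, Museum): (39, 21) - no unilateral deviation beneficial
(Beach, Beach): (21, 39) - no unilateral deviation beneficial
Mixed NE: P1 plays Museum with p = 0.65, P2 plays Museum with q = 0.35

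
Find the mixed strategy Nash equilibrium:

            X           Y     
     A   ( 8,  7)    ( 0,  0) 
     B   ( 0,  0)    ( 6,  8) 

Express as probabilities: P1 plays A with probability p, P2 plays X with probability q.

p = 0.5333, q = 0.4286

Work:
Find probabilities that make opponent indifferent:
P2 chooses q to make P1 indifferent between A and B
P1 chooses p to make P2 indifferent between X and Y
Mixed NE: P1 plays (A: 0.5333, B: 0.4667), P2 plays (X: 0.4286, Y: 0.5714)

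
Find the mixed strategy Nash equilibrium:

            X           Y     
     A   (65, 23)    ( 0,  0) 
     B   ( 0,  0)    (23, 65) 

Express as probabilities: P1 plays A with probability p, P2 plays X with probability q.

p = 0.7386, q = 0.2614

Work:
Find probabilities that make opponent indifferent:
P2 chooses q to make P1 indifferent between A and B
P1 chooses p to make P2 indifferent between X and Y
Mixed NE: P1 plays (A: 0.7386, B: 0.2614), P2 plays (X: 0.2614, Y: 0.7386)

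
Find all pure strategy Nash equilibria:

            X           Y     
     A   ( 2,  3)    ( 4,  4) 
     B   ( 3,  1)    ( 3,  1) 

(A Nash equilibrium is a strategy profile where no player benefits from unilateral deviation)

Nash equilibrium: (A, Y), (B, X)

Work:
Best responses:
  P1 vs X: payoffs [2, 3] → best response B (payoff 3)
  P1 vs Y: payoffs [4, 3] → best response A (payoff 4)
  P2 vs A: payoffs [3, 4] → best response Y (payoff 4)
  P2 vs B: payoffs [1, 1] → best response X/Y (payoff 1)
Mutual best responses: (A,Y), (B,X) → Nash equilibria.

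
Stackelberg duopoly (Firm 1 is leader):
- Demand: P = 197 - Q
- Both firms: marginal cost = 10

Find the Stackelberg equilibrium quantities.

q₁* (leader) = 93.5, q₂* (follower) = 46.75

Work:
Follower's reaction: q₂ = (a - c - q₁)/2
Leader substitutes: π₁ = q₁·(a - q₁ - (a-c-q₁)/2 - c)
FOC: q₁* = (197 - 10)/2 = 93.50
Then: q₂* = (197 - 10 - 93.5)/2 = 46.75
Leader has first-mover advantage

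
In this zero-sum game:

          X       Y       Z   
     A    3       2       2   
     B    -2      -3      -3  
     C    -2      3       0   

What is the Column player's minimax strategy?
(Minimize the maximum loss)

Column should play Z, value = 2

Work:
Column player minimizes Row's maximum payoff:
Column X: max payoff to Row = 3
Column Y: max payoff to Row = 3
Column Z: max payoff to Row = 2
Minimum is 2, achieved by column Z.
Minimax strategy: Z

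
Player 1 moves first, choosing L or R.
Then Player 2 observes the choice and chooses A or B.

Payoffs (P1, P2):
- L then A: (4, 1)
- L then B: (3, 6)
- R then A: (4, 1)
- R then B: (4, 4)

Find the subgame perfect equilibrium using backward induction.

P1 plays R, P2 plays B after L and B after R; Payoff (4, 4)

Work:
Backward induction:
After L: P2 chooses B → P1 gets 3
After R: P2 chooses B → P1 gets 4
P1 chooses R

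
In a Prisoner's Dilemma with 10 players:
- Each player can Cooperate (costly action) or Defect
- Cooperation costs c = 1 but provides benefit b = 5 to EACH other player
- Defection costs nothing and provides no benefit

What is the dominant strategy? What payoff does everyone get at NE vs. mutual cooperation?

Dominant: Defect; NE payoff = 0; Coop payoff = 44

Work:
Defect dominates (saves cost c = 1, benefit to others is external)
NE: All defect → everyone gets 0
If all cooperate: each receives (9)×5 - 1 = 44
Social dilemma: 44 > 0 but NE gives 0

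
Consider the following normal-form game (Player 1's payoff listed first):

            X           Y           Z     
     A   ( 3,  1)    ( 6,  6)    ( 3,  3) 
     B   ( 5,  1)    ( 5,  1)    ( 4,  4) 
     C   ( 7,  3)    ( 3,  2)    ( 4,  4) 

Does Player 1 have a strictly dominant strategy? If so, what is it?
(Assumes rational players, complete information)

No strictly dominant strategy exists for Player 1

Work:
A strategy strictly dominates another if it gives a strictly higher payoff against every opponent action. Compare each pair of P1's strategies column-by-column:
  A vs B: [3 vs 5, 6 vs 5, 3 vs 4] → A does not strictly dominate B (column X: 3 ≤ 5)
  A vs C: [3 vs 7, 6 vs 3, 3 vs 4] → A does not strictly dominate C (column X: 3 ≤ 7)
  B vs A: [5 vs 3, 5 vs 6, 4 vs 3] → B does not strictly dominate A (column Y: 5 ≤ 6)
  B vs C: [5 vs 7, 5 vs 3, 4 vs 4] → B does not strictly dominate C (column X: 5 ≤ 7)
  C vs A: [7 vs 3, 3 vs 6, 4 vs 3] → C does not strictly dominate A (column Y: 3 ≤ 6)
  C vs B: [7 vs 5, 3 vs 5, 4 vs 4] → C does not strictly dominate B (column Y: 3 ≤ 5)
No single strategy strictly dominates all others → no strictly dominant strategy.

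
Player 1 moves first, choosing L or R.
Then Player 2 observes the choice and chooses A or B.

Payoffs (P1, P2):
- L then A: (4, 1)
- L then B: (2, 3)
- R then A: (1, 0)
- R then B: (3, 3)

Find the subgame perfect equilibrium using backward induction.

P1 plays R, P2 plays B after L and B after R; Payoff (3, 3)

Work:
Backward induction:
After L: P2 chooses B → P1 gets 2
After R: P2 chooses B → P1 gets 3
P1 chooses R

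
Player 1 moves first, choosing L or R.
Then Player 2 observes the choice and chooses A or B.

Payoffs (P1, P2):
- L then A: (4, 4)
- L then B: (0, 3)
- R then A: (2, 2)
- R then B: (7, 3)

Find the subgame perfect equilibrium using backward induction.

P1 plays R, P2 plays A after L and B after R; Payoff (7, 3)

Work:
Backward induction:
After L: P2 chooses A → P1 gets 4
After R: P2 chooses B → P1 gets 7
P1 chooses R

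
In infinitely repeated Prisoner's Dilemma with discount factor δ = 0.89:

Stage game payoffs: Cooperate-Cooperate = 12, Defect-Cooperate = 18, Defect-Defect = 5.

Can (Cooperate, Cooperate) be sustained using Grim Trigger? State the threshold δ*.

δ* = 0.4615; since δ = 0.89 ≥ 0.4615, cooperation can be sustained

Work:
For Grim Trigger:
Cooperate forever: 12/(1-δ)
Defect then punished: 18 + 5·δ/(1-δ)
Need: 12/(1-δ) ≥ 18 + 5·δ/(1-δ)
Solving: δ ≥ (T-R)/(T-P) = (18-12)/(18-5) = 0.4615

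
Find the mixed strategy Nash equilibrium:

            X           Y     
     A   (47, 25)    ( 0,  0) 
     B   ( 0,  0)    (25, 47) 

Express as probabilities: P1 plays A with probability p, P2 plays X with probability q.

p = 0.6528, q = 0.3472

Work:
Find probabilities that make opponent indifferent:
P2 chooses q to make P1 indifferent between A and B
P1 chooses p to make P2 indifferent between X and Y
Mixed NE: P1 plays (A: 0.6528, B: 0.3472), P2 plays (X: 0.3472, Y: 0.6528)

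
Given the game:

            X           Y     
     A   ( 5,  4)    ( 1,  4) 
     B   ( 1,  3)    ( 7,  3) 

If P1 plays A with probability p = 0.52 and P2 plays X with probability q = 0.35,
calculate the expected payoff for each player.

E[P1] = 3.6, E[P2] = 3.52

Work:
E[P1] = p·q·π₁(A,X) + p·(1-q)·π₁(A,Y) + (1-p)·q·π₁(B,X) + (1-p)·(1-q)·π₁(B,Y)
= 0.52·0.35·5 + 0.52·0.65·1 + 0.48·0.35·1 + 0.48·0.65·7
= 3.6

E[P2] = 3.52 (similar calculation)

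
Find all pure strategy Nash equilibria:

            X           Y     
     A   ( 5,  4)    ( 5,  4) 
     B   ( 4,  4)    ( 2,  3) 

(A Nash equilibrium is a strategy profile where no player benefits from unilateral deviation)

Nash equilibrium: (A, X), (A, Y)

Work:
Best responses:
  P1 vs X: payoffs [5, 4] → best response A (payoff 5)
  P1 vs Y: payoffs [5, 2] → best response A (payoff 5)
  P2 vs A: payoffs [4, 4] → best response X/Y (payoff 4)
  P2 vs B: payoffs [4, 3] → best response X (payoff 4)
Mutual best responses: (A,X), (A,Y) → Nash equilibria.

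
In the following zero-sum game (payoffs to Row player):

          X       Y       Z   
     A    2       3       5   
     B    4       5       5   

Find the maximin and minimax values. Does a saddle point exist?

Maximin = 4, Minimax = 4, Saddle: True

Work:
Row minimums: [2, 4] → maximin = 4
Column maximums: [4, 5, 5] → minimax = 4
Saddle point exists! Game value = 4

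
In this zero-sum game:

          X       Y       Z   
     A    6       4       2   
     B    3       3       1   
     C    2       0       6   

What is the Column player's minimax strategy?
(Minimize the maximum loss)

Column should play Y, value = 4

Work:
Column player minimizes Row's maximum payoff:
Column X: max payoff to Row = 6
Column Y: max payoff to Row = 4
Column Z: max payoff to Row = 6
Minimum is 4, achieved by column Y.
Minimax strategy: Y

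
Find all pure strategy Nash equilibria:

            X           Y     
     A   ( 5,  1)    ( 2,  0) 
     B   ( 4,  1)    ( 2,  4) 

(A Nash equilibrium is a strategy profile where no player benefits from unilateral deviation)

Nash equilibrium: (A, X), (B, Y)

Work:
Best responses:
  P1 vs X: payoffs [5, 4] → best response A (payoff 5)
  P1 vs Y: payoffs [2, 2] → best response A/B (payoff 2)
  P2 vs A: payoffs [1, 0] → best response X (payoff 1)
  P2 vs B: payoffs [1, 4] → best response Y (payoff 4)
Mutual best responses: (A,X), (B,Y) → Nash equilibria.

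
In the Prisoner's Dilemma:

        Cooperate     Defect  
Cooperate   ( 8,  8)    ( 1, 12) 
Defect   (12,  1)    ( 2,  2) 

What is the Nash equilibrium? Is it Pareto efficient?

(Defect, Defect) is NE; not Pareto efficient

Work:
Defect dominates Cooperate for both players:
If P2 cooperates: Defect (12) > Cooperate (8)
If P2 defects: Defect (2) > Cooperate (1)
NE: (Defect, Defect) with payoff (2, 2)
But (Cooperate, Cooperate) = (8, 8) Pareto dominates (2, 2)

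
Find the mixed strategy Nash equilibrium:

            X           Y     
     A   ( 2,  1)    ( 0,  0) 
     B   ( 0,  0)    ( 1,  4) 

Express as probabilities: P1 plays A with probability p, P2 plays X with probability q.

p = 0.8, q = 0.3333

Work:
Find probabilities that make opponent indifferent:
P2 chooses q to make P1 indifferent between A and B
P1 chooses p to make P2 indifferent between X and Y
Mixed NE: P1 plays (A: 0.8, B: 0.2), P2 plays (X: 0.3333, Y: 0.6667)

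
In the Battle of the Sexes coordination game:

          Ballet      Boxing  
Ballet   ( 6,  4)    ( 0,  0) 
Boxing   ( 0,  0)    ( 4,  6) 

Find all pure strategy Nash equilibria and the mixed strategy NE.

Pure NE: (Ballet, Ballet) and (Boxing, Boxing); Mixed NE: p = 0.6, q = 0.4

Work:
Check pure NE:
(Ballet, Ballet): (6, 4) - no unilateral deviation beneficial
(Boxing, Boxing): (4, 6) - no unilateral deviation beneficial
Mixed NE: P1 plays Ballet with p = 0.6, P2 plays Ballet with q = 0.4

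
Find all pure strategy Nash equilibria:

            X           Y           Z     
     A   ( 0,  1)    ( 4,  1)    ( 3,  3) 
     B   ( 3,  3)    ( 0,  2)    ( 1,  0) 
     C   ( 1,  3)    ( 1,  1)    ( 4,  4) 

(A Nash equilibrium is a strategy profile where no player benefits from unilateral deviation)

Nash equilibrium: (B, X), (C, Z)

Work:
Best responses:
  P1 vs X: payoffs [0, 3, 1] → best response B (payoff 3)
  P1 vs Y: payoffs [4, 0, 1] → best response A (payoff 4)
  P1 vs Z: payoffs [3, 1, 4] → best response C (payoff 4)
  P2 vs A: payoffs [1, 1, 3] → best response Z (payoff 3)
  P2 vs B: payoffs [3, 2, 0] → best response X (payoff 3)
  P2 vs C: payoffs [3, 1, 4] → best response Z (payoff 4)
Mutual best responses: (B,X), (C,Z) → Nash equilibria.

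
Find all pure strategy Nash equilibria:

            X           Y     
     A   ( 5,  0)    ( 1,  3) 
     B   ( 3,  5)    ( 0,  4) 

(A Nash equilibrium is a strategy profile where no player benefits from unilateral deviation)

Nash equilibrium: (A, Y)

Work:
Best responses:
  P1 vs X: payoffs [5, 3] → best response A (payoff 5)
  P1 vs Y: payoffs [1, 0] → best response A (payoff 1)
  P2 vs A: payoffs [0, 3] → best response Y (payoff 3)
  P2 vs B: payoffs [5, 4] → best response X (payoff 5)
Mutual best responses: (A,Y) → Nash equilibria.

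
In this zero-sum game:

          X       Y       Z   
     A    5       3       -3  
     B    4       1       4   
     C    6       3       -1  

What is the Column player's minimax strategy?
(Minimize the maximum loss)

Column should play Y, value = 3

Work:
Column player minimizes Row's maximum payoff:
Column X: max payoff to Row = 6
Column Y: max payoff to Row = 3
Column Z: max payoff to Row = 4
Minimum is 3, achieved by column Y.
Minimax strategy: Y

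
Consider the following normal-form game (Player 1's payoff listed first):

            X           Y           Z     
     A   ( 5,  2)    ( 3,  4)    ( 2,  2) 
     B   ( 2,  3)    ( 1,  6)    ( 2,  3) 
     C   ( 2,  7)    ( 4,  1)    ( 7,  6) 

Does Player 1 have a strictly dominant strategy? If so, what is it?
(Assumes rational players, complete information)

No strictly dominant strategy exists for Player 1

Work:
A strategy strictly dominates another if it gives a strictly higher payoff against every opponent action. Compare each pair of P1's strategies column-by-column:
  A vs B: [5 vs 2, 3 vs 1, 2 vs 2] → A does not strictly dominate B (column Z: 2 ≤ 2)
  A vs C: [5 vs 2, 3 vs 4, 2 vs 7] → A does not strictly dominate C (column Y: 3 ≤ 4)
  B vs A: [2 vs 5, 1 vs 3, 2 vs 2] → B does not strictly dominate A (column X: 2 ≤ 5)
  B vs C: [2 vs 2, 1 vs 4, 2 vs 7] → B does not strictly dominate C (column X: 2 ≤ 2)
  C vs A: [2 vs 5, 4 vs 3, 7 vs 2] → C does not strictly dominate A (column X: 2 ≤ 5)
  C vs B: [2 vs 2, 4 vs 1, 7 vs 2] → C does not strictly dominate B (column X: 2 ≤ 2)
No single strategy strictly dominates all others → no strictly dominant strategy.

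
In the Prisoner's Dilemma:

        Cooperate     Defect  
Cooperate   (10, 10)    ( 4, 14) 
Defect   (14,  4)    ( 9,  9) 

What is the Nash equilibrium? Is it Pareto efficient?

(Defect, Defect) is NE; not Pareto efficient

Work:
Defect dominates Cooperate for both players:
If P2 cooperates: Defect (14) > Cooperate (10)
If P2 defects: Defect (9) > Cooperate (4)
NE: (Defect, Defect) with payoff (9, 9)
But (Cooperate, Cooperate) = (10, 10) Pareto dominates (9, 9)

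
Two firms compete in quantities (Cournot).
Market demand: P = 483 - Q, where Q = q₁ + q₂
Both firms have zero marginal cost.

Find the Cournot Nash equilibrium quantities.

q₁* = q₂* = 161.0; P* = 161.0

Work:
Profit: π_i = P·q_i = (a - q_i - q_j)·q_i
FOC: ∂π_i/∂q_i = a - 2q_i - q_j = 0
Reaction function: q_i = (483 - q_j)/2
Symmetry: q* = 483/3 = 161.0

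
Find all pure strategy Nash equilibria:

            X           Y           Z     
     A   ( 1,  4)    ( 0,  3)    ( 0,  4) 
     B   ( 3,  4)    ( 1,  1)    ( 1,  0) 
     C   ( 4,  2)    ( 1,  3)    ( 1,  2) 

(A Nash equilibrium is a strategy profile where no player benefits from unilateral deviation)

Nash equilibrium: (C, Y)

Work:
Best responses:
  P1 vs X: payoffs [1, 3, 4] → best response C (payoff 4)
  P1 vs Y: payoffs [0, 1, 1] → best response B/C (payoff 1)
  P1 vs Z: payoffs [0, 1, 1] → best response B/C (payoff 1)
  P2 vs A: payoffs [4, 3, 4] → best response X/Z (payoff 4)
  P2 vs B: payoffs [4, 1, 0] → best response X (payoff 4)
  P2 vs C: payoffs [2, 3, 2] → best response Y (payoff 3)
Mutual best responses: (C,Y) → Nash equilibria.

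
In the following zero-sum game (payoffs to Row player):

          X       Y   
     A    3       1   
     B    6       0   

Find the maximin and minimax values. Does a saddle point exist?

Maximin = 1, Minimax = 1, Saddle: True

Work:
Row minimums: [1, 0] → maximin = 1
Column maximums: [6, 1] → minimax = 1
Saddle point exists! Game value = 1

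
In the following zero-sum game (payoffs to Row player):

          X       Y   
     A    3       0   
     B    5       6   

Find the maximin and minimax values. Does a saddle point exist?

Maximin = 5, Minimax = 5, Saddle: True

Work:
Row minimums: [0, 5] → maximin = 5
Column maximums: [5, 6] → minimax = 5
Saddle point exists! Game value = 5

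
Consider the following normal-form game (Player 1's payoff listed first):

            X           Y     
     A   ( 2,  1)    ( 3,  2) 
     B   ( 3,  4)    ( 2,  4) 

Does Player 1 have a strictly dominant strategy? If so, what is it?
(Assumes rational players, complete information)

No strictly dominant strategy exists for Player 1

Work:
A strategy strictly dominates another if it gives a strictly higher payoff against every opponent action. Compare each pair of P1's strategies column-by-column:
  A vs B: [2 vs 3, 3 vs 2] → A does not strictly dominate B (column X: 2 ≤ 3)
  B vs A: [3 vs 2, 2 vs 3] → B does not strictly dominate A (column Y: 2 ≤ 3)
No single strategy strictly dominates all others → no strictly dominant strategy.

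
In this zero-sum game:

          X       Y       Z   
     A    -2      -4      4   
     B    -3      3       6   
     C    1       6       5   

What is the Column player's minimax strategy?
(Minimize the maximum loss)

Column should play X, value = 1

Work:
Column player minimizes Row's maximum payoff:
Column X: max payoff to Row = 1
Column Y: max payoff to Row = 6
Column Z: max payoff to Row = 6
Minimum is 1, achieved by column X.
Minimax strategy: X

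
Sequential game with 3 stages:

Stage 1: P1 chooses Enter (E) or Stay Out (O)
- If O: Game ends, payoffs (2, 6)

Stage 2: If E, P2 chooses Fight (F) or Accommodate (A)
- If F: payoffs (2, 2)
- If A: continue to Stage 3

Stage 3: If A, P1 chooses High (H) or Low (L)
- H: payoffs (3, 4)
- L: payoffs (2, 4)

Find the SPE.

SPE: (E, A, H); Outcome (3, 4)

Work:
Stage 3: P1 chooses H (3 vs 2)
Stage 2: P2: F->2, A->4 (anticipating H). Choose A
Stage 1: P1: O->2, E->3 (anticipating A, H). Choose E
SPE path: E -> A -> H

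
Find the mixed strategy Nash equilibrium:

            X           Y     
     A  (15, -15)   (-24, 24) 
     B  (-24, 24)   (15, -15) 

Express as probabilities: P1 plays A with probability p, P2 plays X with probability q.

p = 0.5, q = 0.5

Work:
Find probabilities that make opponent indifferent:
P2 chooses q to make P1 indifferent between A and B
P1 chooses p to make P2 indifferent between X and Y
Mixed NE: P1 plays (A: 0.5, B: 0.5), P2 plays (X: 0.5, Y: 0.5)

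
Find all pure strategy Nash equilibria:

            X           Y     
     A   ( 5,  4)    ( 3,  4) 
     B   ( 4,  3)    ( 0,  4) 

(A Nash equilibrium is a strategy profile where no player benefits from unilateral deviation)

Nash equilibrium: (A, X), (A, Y)

Work:
Best responses:
  P1 vs X: payoffs [5, 4] → best response A (payoff 5)
  P1 vs Y: payoffs [3, 0] → best response A (payoff 3)
  P2 vs A: payoffs [4, 4] → best response X/Y (payoff 4)
  P2 vs B: payoffs [3, 4] → best response Y (payoff 4)
Mutual best responses: (A,X), (A,Y) → Nash equilibria.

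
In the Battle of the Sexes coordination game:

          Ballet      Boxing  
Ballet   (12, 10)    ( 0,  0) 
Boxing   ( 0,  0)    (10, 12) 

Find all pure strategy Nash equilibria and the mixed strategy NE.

Pure NE: (Ballet, Ballet) and (Boxing, Boxing); Mixed NE: p = 0.5455, q = 0.4545

Work:
Check pure NE:
(Ballet, Ballet): (12, 10) - no unilateral deviation beneficial
(Boxing, Boxing): (10, 12) - no unilateral deviation beneficial
Mixed NE: P1 plays Ballet with p = 0.5455, P2 plays Ballet with q = 0.4545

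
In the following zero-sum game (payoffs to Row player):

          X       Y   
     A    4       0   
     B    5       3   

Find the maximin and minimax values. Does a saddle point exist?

Maximin = 3, Minimax = 3, Saddle: True

Work:
Row minimums: [0, 3] → maximin = 3
Column maximums: [5, 3] → minimax = 3
Saddle point exists! Game value = 3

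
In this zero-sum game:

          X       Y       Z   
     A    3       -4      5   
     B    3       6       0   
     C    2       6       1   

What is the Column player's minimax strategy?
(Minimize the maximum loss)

Column should play X, value = 3

Work:
Column player minimizes Row's maximum payoff:
Column X: max payoff to Row = 3
Column Y: max payoff to Row = 6
Column Z: max payoff to Row = 5
Minimum is 3, achieved by column X.
Minimax strategy: X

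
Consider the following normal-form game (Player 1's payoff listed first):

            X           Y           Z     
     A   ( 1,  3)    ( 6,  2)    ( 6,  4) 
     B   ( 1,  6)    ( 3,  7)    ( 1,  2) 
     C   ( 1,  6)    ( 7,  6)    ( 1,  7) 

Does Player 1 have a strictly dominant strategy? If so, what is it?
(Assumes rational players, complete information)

No strictly dominant strategy exists for Player 1

Work:
A strategy strictly dominates another if it gives a strictly higher payoff against every opponent action. Compare each pair of P1's strategies column-by-column:
  A vs B: [1 vs 1, 6 vs 3, 6 vs 1] → A does not strictly dominate B (column X: 1 ≤ 1)
  A vs C: [1 vs 1, 6 vs 7, 6 vs 1] → A does not strictly dominate C (column X: 1 ≤ 1)
  B vs A: [1 vs 1, 3 vs 6, 1 vs 6] → B does not strictly dominate A (column X: 1 ≤ 1)
  B vs C: [1 vs 1, 3 vs 7, 1 vs 1] → B does not strictly dominate C (column X: 1 ≤ 1)
  C vs A: [1 vs 1, 7 vs 6, 1 vs 6] → C does not strictly dominate A (column X: 1 ≤ 1)
  C vs B: [1 vs 1, 7 vs 3, 1 vs 1] → C does not strictly dominate B (column X: 1 ≤ 1)
No single strategy strictly dominates all others → no strictly dominant strategy.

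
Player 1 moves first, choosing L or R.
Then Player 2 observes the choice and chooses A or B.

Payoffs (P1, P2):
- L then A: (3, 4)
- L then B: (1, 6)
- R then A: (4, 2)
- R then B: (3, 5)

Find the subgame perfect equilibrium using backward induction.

P1 plays R, P2 plays B after L and B after R; Payoff (3, 5)

Work:
Backward induction:
After L: P2 chooses B → P1 gets 1
After R: P2 chooses B → P1 gets 3
P1 chooses R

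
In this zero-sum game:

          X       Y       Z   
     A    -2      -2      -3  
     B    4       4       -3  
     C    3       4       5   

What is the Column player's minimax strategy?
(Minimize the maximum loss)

Column should play X or Y (all achieve the minimum), value = 4

Work:
Column player minimizes Row's maximum payoff:
Column X: max payoff to Row = 4
Column Y: max payoff to Row = 4
Column Z: max payoff to Row = 5
Minimum is 4, achieved by columns X, Y (tied).
Each of X or Y is a minimax strategy.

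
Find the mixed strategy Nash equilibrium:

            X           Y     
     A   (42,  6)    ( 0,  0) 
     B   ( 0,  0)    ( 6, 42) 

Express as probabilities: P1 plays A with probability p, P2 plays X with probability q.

p = 0.875, q = 0.125

Work:
Find probabilities that make opponent indifferent:
P2 chooses q to make P1 indifferent between A and B
P1 chooses p to make P2 indifferent between X and Y
Mixed NE: P1 plays (A: 0.875, B: 0.125), P2 plays (X: 0.125, Y: 0.875)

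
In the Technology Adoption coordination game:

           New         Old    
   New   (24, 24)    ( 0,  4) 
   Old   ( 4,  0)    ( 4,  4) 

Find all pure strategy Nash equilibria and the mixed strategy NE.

Pure NE: (New, New) and (Old, Old); Mixed NE: p = 0.1667, q = 0.1667

Work:
Check pure NE:
(New, New): (24, 24) - no unilateral deviation beneficial
(Old, Old): (4, 4) - no unilateral deviation beneficial
Mixed NE: P1 plays New with p = 0.1667, P2 plays New with q = 0.1667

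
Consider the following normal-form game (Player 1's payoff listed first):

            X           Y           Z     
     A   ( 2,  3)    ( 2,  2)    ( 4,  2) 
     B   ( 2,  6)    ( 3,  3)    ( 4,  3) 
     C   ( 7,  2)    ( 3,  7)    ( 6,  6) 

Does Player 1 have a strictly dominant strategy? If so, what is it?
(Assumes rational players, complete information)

No strictly dominant strategy exists for Player 1

Work:
A strategy strictly dominates another if it gives a strictly higher payoff against every opponent action. Compare each pair of P1's strategies column-by-column:
  A vs B: [2 vs 2, 2 vs 3, 4 vs 4] → A does not strictly dominate B (column X: 2 ≤ 2)
  A vs C: [2 vs 7, 2 vs 3, 4 vs 6] → A does not strictly dominate C (column X: 2 ≤ 7)
  B vs A: [2 vs 2, 3 vs 2, 4 vs 4] → B does not strictly dominate A (column X: 2 ≤ 2)
  B vs C: [2 vs 7, 3 vs 3, 4 vs 6] → B does not strictly dominate C (column X: 2 ≤ 7)
  C vs A: [7 vs 2, 3 vs 2, 6 vs 4] → C strictly dominates A
  C vs B: [7 vs 2, 3 vs 3, 6 vs 4] → C does not strictly dominate B (column Y: 3 ≤ 3)
No single strategy strictly dominates all others → no strictly dominant strategy.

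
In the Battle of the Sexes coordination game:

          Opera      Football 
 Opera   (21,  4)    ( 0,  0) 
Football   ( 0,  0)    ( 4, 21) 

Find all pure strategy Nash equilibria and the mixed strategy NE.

Pure NE: (Opera, Opera) and (Football, Football); Mixed NE: p = 0.84, q = 0.16

Work:
Check pure NE:
(Opera, Opera): (21, 4) - no unilateral deviation beneficial
(Football, Football): (4, 21) - no unilateral deviation beneficial
Mixed NE: P1 plays Opera with p = 0.84, P2 plays Opera with q = 0.16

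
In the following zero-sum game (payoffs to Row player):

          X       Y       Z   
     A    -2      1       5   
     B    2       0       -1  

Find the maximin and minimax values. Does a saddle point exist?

Maximin = -1, Minimax = 1, Saddle: False

Work:
Row minimums: [-2, -1] → maximin = -1
Column maximums: [2, 1, 5] → minimax = 1
No saddle point (maximin ≠ minimax). Mixed strategy needed.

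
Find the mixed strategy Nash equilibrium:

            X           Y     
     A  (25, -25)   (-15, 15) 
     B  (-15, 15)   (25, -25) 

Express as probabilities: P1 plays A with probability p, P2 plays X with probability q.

p = 0.5, q = 0.5

Work:
Find probabilities that make opponent indifferent:
P2 chooses q to make P1 indifferent between A and B
P1 chooses p to make P2 indifferent between X and Y
Mixed NE: P1 plays (A: 0.5, B: 0.5), P2 plays (X: 0.5, Y: 0.5)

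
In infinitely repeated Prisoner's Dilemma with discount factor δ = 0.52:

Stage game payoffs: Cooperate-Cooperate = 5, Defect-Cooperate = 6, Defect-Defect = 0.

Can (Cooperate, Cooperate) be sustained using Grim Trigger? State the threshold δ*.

δ* = 0.1667; since δ = 0.52 ≥ 0.1667, cooperation can be sustained

Work:
For Grim Trigger:
Cooperate forever: 5/(1-δ)
Defect then punished: 6 + 0·δ/(1-δ)
Need: 5/(1-δ) ≥ 6 + 0·δ/(1-δ)
Solving: δ ≥ (T-R)/(T-P) = (6-5)/(6-0) = 0.1667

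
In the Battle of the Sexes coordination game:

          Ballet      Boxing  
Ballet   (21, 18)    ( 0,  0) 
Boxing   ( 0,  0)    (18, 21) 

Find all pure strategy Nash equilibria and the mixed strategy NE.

Pure NE: (Ballet, Ballet) and (Boxing, Boxing); Mixed NE: p = 0.5385, q = 0.4615

Work:
Check pure NE:
(Ballet, Ballet): (21, 18) - no unilateral deviation beneficial
(Boxing, Boxing): (18, 21) - no unilateral deviation beneficial
Mixed NE: P1 plays Ballet with p = 0.5385, P2 plays Ballet with q = 0.4615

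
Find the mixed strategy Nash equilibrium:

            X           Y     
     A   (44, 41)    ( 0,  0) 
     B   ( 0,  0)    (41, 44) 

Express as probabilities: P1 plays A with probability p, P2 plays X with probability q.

p = 0.5176, q = 0.4824

Work:
Find probabilities that make opponent indifferent:
P2 chooses q to make P1 indifferent between A and B
P1 chooses p to make P2 indifferent between X and Y
Mixed NE: P1 plays (A: 0.5176, B: 0.4824), P2 plays (X: 0.4824, Y: 0.5176)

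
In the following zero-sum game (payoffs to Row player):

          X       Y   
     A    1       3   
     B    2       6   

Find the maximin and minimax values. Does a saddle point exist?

Maximin = 2, Minimax = 2, Saddle: True

Work:
Row minimums: [1, 2] → maximin = 2
Column maximums: [2, 6] → minimax = 2
Saddle point exists! Game value = 2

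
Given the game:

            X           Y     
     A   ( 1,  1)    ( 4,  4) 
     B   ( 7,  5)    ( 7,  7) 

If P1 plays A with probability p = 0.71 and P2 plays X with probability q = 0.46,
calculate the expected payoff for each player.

E[P1] = 3.8902, E[P2] = 3.6234

Work:
E[P1] = p·q·π₁(A,X) + p·(1-q)·π₁(A,Y) + (1-p)·q·π₁(B,X) + (1-p)·(1-q)·π₁(B,Y)
= 0.71·0.46·1 + 0.71·0.54·4 + 0.29·0.46·7 + 0.29·0.54·7
= 3.8902

E[P2] = 3.6234 (similar calculation)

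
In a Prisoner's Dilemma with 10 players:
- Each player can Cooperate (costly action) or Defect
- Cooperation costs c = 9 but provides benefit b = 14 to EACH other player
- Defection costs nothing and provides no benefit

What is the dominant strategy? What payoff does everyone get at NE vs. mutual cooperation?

Dominant: Defect; NE payoff = 0; Coop payoff = 117

Work:
Defect dominates (saves cost c = 9, benefit to others is external)
NE: All defect → everyone gets 0
If all cooperate: each receives (9)×14 - 9 = 117
Social dilemma: 117 > 0 but NE gives 0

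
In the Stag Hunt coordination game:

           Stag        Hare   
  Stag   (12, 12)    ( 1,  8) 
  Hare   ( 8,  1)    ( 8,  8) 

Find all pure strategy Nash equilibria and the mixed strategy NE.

Pure NE: (Stag, Stag) and (Hare, Hare); Mixed NE: p = 0.6364, q = 0.6364

Work:
Check pure NE:
(Stag, Stag): (12, 12) - no unilateral deviation beneficial
(Hare, Hare): (8, 8) - no unilateral deviation beneficial
Mixed NE: P1 plays Stag with p = 0.6364, P2 plays Stag with q = 0.6364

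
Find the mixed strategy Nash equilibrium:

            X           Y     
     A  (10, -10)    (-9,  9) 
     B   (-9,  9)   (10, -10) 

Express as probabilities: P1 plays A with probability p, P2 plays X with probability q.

p = 0.5, q = 0.5

Work:
Find probabilities that make opponent indifferent:
P2 chooses q to make P1 indifferent between A and B
P1 chooses p to make P2 indifferent between X and Y
Mixed NE: P1 plays (A: 0.5, B: 0.5), P2 plays (X: 0.5, Y: 0.5)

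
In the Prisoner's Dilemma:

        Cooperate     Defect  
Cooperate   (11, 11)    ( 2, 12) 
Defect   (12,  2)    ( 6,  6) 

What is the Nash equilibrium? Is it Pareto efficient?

(Defect, Defect) is NE; not Pareto efficient

Work:
Defect dominates Cooperate for both players:
If P2 cooperates: Defect (12) > Cooperate (11)
If P2 defects: Defect (6) > Cooperate (2)
NE: (Defect, Defect) with payoff (6, 6)
But (Cooperate, Cooperate) = (11, 11) Pareto dominates (6, 6)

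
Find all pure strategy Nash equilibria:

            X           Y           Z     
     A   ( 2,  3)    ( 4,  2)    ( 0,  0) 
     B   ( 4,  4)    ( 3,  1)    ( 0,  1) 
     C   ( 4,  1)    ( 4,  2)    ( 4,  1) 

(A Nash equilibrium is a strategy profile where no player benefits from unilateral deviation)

Nash equilibrium: (B, X), (C, Y)

Work:
Best responses:
  P1 vs X: payoffs [2, 4, 4] → best response B/C (payoff 4)
  P1 vs Y: payoffs [4, 3, 4] → best response A/C (payoff 4)
  P1 vs Z: payoffs [0, 0, 4] → best response C (payoff 4)
  P2 vs A: payoffs [3, 2, 0] → best response X (payoff 3)
  P2 vs B: payoffs [4, 1, 1] → best response X (payoff 4)
  P2 vs C: payoffs [1, 2, 1] → best response Y (payoff 2)
Mutual best responses: (B,X), (C,Y) → Nash equilibria.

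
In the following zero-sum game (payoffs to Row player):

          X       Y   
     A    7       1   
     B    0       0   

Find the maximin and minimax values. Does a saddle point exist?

Maximin = 1, Minimax = 1, Saddle: True

Work:
Row minimums: [1, 0] → maximin = 1
Column maximums: [7, 1] → minimax = 1
Saddle point exists! Game value = 1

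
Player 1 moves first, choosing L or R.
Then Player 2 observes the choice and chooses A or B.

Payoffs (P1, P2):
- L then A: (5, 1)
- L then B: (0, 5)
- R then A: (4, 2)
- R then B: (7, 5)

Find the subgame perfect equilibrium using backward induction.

P1 plays R, P2 plays B after L and B after R; Payoff (7, 5)

Work:
Backward induction:
After L: P2 chooses B → P1 gets 0
After R: P2 chooses B → P1 gets 7
P1 chooses R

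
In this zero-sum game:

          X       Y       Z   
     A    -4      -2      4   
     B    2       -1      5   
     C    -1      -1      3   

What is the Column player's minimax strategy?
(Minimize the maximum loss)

Column should play Y, value = -1

Work:
Column player minimizes Row's maximum payoff:
Column X: max payoff to Row = 2
Column Y: max payoff to Row = -1
Column Z: max payoff to Row = 5
Minimum is -1, achieved by column Y.
Minimax strategy: Y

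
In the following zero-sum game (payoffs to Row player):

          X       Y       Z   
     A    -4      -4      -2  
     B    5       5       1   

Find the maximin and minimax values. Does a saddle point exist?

Maximin = 1, Minimax = 1, Saddle: True

Work:
Row minimums: [-4, 1] → maximin = 1
Column maximums: [5, 5, 1] → minimax = 1
Saddle point exists! Game value = 1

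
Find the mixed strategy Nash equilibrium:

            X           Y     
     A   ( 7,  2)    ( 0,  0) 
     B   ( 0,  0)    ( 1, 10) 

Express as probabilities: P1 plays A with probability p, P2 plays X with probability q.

p = 0.8333, q = 0.125

Work:
Find probabilities that make opponent indifferent:
P2 chooses q to make P1 indifferent between A and B
P1 chooses p to make P2 indifferent between X and Y
Mixed NE: P1 plays (A: 0.8333, B: 0.1667), P2 plays (X: 0.125, Y: 0.875)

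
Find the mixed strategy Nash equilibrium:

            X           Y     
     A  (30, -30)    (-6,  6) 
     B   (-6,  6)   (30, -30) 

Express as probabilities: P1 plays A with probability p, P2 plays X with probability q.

p = 0.5, q = 0.5

Work:
Find probabilities that make opponent indifferent:
P2 chooses q to make P1 indifferent between A and B
P1 chooses p to make P2 indifferent between X and Y
Mixed NE: P1 plays (A: 0.5, B: 0.5), P2 plays (X: 0.5, Y: 0.5)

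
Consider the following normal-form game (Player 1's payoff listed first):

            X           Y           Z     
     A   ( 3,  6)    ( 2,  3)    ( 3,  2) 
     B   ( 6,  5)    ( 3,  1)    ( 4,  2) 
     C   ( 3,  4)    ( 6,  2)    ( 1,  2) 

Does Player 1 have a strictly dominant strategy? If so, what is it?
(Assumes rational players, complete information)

No strictly dominant strategy exists for Player 1

Work:
A strategy strictly dominates another if it gives a strictly higher payoff against every opponent action. Compare each pair of P1's strategies column-by-column:
  A vs B: [3 vs 6, 2 vs 3, 3 vs 4] → A does not strictly dominate B (column X: 3 ≤ 6)
  A vs C: [3 vs 3, 2 vs 6, 3 vs 1] → A does not strictly dominate C (column X: 3 ≤ 3)
  B vs A: [6 vs 3, 3 vs 2, 4 vs 3] → B strictly dominates A
  B vs C: [6 vs 3, 3 vs 6, 4 vs 1] → B does not strictly dominate C (column Y: 3 ≤ 6)
  C vs A: [3 vs 3, 6 vs 2, 1 vs 3] → C does not strictly dominate A (column X: 3 ≤ 3)
  C vs B: [3 vs 6, 6 vs 3, 1 vs 4] → C does not strictly dominate B (column X: 3 ≤ 6)
No single strategy strictly dominates all others → no strictly dominant strategy.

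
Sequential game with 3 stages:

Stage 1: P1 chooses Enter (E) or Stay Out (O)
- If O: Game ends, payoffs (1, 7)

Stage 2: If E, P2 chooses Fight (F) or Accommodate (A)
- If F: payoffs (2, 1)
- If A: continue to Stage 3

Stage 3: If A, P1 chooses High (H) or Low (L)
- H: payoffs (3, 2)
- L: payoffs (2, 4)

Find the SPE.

SPE: (E, A, H); Outcome (3, 2)

Work:
Stage 3: P1 chooses H (3 vs 2)
Stage 2: P2: F->1, A->2 (anticipating H). Choose A
Stage 1: P1: O->1, E->3 (anticipating A, H). Choose E
SPE path: E -> A -> H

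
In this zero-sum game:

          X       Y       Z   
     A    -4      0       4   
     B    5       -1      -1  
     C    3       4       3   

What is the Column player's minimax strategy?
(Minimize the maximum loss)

Column should play Y or Z (all achieve the minimum), value = 4

Work:
Column player minimizes Row's maximum payoff:
Column X: max payoff to Row = 5
Column Y: max payoff to Row = 4
Column Z: max payoff to Row = 4
Minimum is 4, achieved by columns Y, Z (tied).
Each of Y or Z is a minimax strategy.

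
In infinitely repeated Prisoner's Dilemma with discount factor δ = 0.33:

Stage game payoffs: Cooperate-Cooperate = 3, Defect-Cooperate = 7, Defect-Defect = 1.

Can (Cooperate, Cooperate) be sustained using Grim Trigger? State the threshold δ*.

δ* = 0.6667; since δ = 0.33 < 0.6667, cooperation cannot be sustained

Work:
For Grim Trigger:
Cooperate forever: 3/(1-δ)
Defect then punished: 7 + 1·δ/(1-δ)
Need: 3/(1-δ) ≥ 7 + 1·δ/(1-δ)
Solving: δ ≥ (T-R)/(T-P) = (7-3)/(7-1) = 0.6667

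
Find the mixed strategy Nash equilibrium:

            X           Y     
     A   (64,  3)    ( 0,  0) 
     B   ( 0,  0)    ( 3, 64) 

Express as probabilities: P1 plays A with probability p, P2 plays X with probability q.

p = 0.9552, q = 0.0448

Work:
Find probabilities that make opponent indifferent:
P2 chooses q to make P1 indifferent between A and B
P1 chooses p to make P2 indifferent between X and Y
Mixed NE: P1 plays (A: 0.9552, B: 0.0448), P2 plays (X: 0.0448, Y: 0.9552)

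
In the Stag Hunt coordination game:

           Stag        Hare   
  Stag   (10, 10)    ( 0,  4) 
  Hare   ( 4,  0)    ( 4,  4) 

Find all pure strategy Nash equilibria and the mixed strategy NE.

Pure NE: (Stag, Stag) and (Hare, Hare); Mixed NE: p = 0.4, q = 0.4

Work:
Check pure NE:
(Stag, Stag): (10, 10) - no unilateral deviation beneficial
(Hare, Hare): (4, 4) - no unilateral deviation beneficial
Mixed NE: P1 plays Stag with p = 0.4, P2 plays Stag with q = 0.4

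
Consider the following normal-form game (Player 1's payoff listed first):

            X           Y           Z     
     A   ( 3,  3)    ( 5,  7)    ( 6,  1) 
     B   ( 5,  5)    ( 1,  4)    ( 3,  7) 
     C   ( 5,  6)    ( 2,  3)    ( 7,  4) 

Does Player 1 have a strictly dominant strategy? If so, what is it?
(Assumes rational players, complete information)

No strictly dominant strategy exists for Player 1

Work:
A strategy strictly dominates another if it gives a strictly higher payoff against every opponent action. Compare each pair of P1's strategies column-by-column:
  A vs B: [3 vs 5, 5 vs 1, 6 vs 3] → A does not strictly dominate B (column X: 3 ≤ 5)
  A vs C: [3 vs 5, 5 vs 2, 6 vs 7] → A does not strictly dominate C (column X: 3 ≤ 5)
  B vs A: [5 vs 3, 1 vs 5, 3 vs 6] → B does not strictly dominate A (column Y: 1 ≤ 5)
  B vs C: [5 vs 5, 1 vs 2, 3 vs 7] → B does not strictly dominate C (column X: 5 ≤ 5)
  C vs A: [5 vs 3, 2 vs 5, 7 vs 6] → C does not strictly dominate A (column Y: 2 ≤ 5)
  C vs B: [5 vs 5, 2 vs 1, 7 vs 3] → C does not strictly dominate B (column X: 5 ≤ 5)
No single strategy strictly dominates all others → no strictly dominant strategy.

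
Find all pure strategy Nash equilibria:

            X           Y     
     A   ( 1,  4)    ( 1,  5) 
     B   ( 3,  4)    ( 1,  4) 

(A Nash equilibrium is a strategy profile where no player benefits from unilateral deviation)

Nash equilibrium: (A, Y), (B, X), (B, Y)

Work:
Best responses:
  P1 vs X: payoffs [1, 3] → best response B (payoff 3)
  P1 vs Y: payoffs [1, 1] → best response A/B (payoff 1)
  P2 vs A: payoffs [4, 5] → best response Y (payoff 5)
  P2 vs B: payoffs [4, 4] → best response X/Y (payoff 4)
Mutual best responses: (A,Y), (B,X), (B,Y) → Nash equilibria.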